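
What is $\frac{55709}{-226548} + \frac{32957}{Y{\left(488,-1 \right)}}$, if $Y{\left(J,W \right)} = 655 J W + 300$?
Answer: $- \frac{7776002}{22273965} \approx -0.34911$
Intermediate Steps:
$Y{\left(J,W \right)} = 300 + 655 J W$ ($Y{\left(J,W \right)} = 655 J W + 300 = 300 + 655 J W$)
$\frac{55709}{-226548} + \frac{32957}{Y{\left(488,-1 \right)}} = \frac{55709}{-226548} + \frac{32957}{300 + 655 \cdot 488 \left(-1\right)} = 55709 \left(- \frac{1}{226548}\right) + \frac{32957}{300 - 319640} = - \frac{1921}{7812} + \frac{32957}{-319340} = - \frac{1921}{7812} + 32957 \left(- \frac{1}{319340}\right) = - \frac{1921}{7812} - \frac{32957}{319340} = - \frac{7776002}{22273965}$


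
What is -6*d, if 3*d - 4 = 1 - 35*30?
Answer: 2090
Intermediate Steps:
d = -1045/3 (d = 4/3 + (1 - 35*30)/3 = 4/3 + (1 - 1050)/3 = 4/3 + (⅓)*(-1049) = 4/3 - 1049/3 = -1045/3 ≈ -348.33)
-6*d = -6*(-1045/3) = 2090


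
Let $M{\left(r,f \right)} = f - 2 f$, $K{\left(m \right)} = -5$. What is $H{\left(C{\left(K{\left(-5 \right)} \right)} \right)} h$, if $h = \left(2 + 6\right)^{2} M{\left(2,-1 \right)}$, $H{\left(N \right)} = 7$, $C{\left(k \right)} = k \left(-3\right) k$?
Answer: $448$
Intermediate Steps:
$C{\left(k \right)} = - 3 k^{2}$ ($C{\left(k \right)} = - 3 k k = - 3 k^{2}$)
$M{\left(r,f \right)} = - f$
$h = 64$ ($h = \left(2 + 6\right)^{2} \left(\left(-1\right) \left(-1\right)\right) = 8^{2} \cdot 1 = 64 \cdot 1 = 64$)
$H{\left(C{\left(K{\left(-5 \right)} \right)} \right)} h = 7 \cdot 64 = 448$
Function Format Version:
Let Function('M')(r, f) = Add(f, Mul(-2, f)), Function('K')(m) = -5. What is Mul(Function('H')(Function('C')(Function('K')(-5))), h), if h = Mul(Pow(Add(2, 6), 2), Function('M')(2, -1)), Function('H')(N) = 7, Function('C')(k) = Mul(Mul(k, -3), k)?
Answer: 448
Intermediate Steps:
Function('C')(k) = Mul(-3, Pow(k, 2)) (Function('C')(k) = Mul(Mul(-3, k), k) = Mul(-3, Pow(k, 2)))
Function('M')(r, f) = Mul(-1, f)
h = 64 (h = Mul(Pow(Add(2, 6), 2), Mul(-1, -1)) = Mul(Pow(8, 2), 1) = Mul(64, 1) = 64)
Mul(Function('H')(Function('C')(Function('K')(-5))), h) = Mul(7, 64) = 448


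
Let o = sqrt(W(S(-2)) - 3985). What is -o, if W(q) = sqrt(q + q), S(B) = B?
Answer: -sqrt(-3985 + 2*I) ≈ -0.015841 - 63.127*I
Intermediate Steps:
W(q) = sqrt(2)*sqrt(q) (W(q) = sqrt(2*q) = sqrt(2)*sqrt(q))
o = sqrt(-3985 + 2*I) (o = sqrt(sqrt(2)*sqrt(-2) - 3985) = sqrt(sqrt(2)*(I*sqrt(2)) - 3985) = sqrt(2*I - 3985) = sqrt(-3985 + 2*I) ≈ 0.0158 + 63.127*I)
-o = -sqrt(-3985 + 2*I)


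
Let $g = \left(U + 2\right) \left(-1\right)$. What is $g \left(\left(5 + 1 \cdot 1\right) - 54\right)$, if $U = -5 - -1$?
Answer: $-96$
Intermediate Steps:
$U = -4$ ($U = -5 + 1 = -4$)
$g = 2$ ($g = \left(-4 + 2\right) \left(-1\right) = \left(-2\right) \left(-1\right) = 2$)
$g \left(\left(5 + 1 \cdot 1\right) - 54\right) = 2 \left(\left(5 + 1 \cdot 1\right) - 54\right) = 2 \left(\left(5 + 1\right) - 54\right) = 2 \left(6 - 54\right) = 2 \left(-48\right) = -96$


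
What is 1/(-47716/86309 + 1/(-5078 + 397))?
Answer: -404012429/223444905 ≈ -1.8081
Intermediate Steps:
1/(-47716/86309 + 1/(-5078 + 397)) = 1/(-47716*1/86309 + 1/(-4681)) = 1/(-47716/86309 - 1/4681) = 1/(-223444905/404012429) = -404012429/223444905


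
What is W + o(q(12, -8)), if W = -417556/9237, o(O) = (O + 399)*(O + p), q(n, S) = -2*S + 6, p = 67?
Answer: 345683597/9237 ≈ 37424.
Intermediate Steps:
q(n, S) = 6 - 2*S
o(O) = (67 + O)*(399 + O) (o(O) = (O + 399)*(O + 67) = (399 + O)*(67 + O) = (67 + O)*(399 + O))
W = -417556/9237 (W = -417556*1/9237 = -417556/9237 ≈ -45.205)
W + o(q(12, -8)) = -417556/9237 + (26733 + (6 - 2*(-8))² + 466*(6 - 2*(-8))) = -417556/9237 + (26733 + (6 + 16)² + 466*(6 + 16)) = -417556/9237 + (26733 + 22² + 466*22) = -417556/9237 + (26733 + 484 + 10252) = -417556/9237 + 37469 = 345683597/9237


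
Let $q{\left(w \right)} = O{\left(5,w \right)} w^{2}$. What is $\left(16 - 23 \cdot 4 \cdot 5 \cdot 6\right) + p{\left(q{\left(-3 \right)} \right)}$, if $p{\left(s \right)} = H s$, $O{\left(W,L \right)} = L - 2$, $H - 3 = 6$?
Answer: $-3149$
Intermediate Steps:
$H = 9$ ($H = 3 + 6 = 9$)
$O{\left(W,L \right)} = -2 + L$ ($O{\left(W,L \right)} = L - 2 = -2 + L$)
$q{\left(w \right)} = w^{2} \left(-2 + w\right)$ ($q{\left(w \right)} = \left(-2 + w\right) w^{2} = w^{2} \left(-2 + w\right)$)
$p{\left(s \right)} = 9 s$
$\left(16 - 23 \cdot 4 \cdot 5 \cdot 6\right) + p{\left(q{\left(-3 \right)} \right)} = \left(16 - 23 \cdot 4 \cdot 5 \cdot 6\right) + 9 \left(-3\right)^{2} \left(-2 - 3\right) = \left(16 - 23 \cdot 20 \cdot 6\right) + 9 \cdot 9 \left(-5\right) = \left(16 - 2760\right) + 9 \left(-45\right) = \left(16 - 2760\right) - 405 = -2744 - 405 = -3149$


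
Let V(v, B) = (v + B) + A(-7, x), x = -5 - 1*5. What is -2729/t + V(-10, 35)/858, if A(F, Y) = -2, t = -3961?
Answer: 2432585/3398538 ≈ 0.71577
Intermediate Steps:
x = -10 (x = -5 - 5 = -10)
V(v, B) = -2 + B + v (V(v, B) = (v + B) - 2 = (B + v) - 2 = -2 + B + v)
-2729/t + V(-10, 35)/858 = -2729/(-3961) + (-2 + 35 - 10)/858 = -2729*(-1/3961) + 23*(1/858) = 2729/3961 + 23/858 = 2432585/3398538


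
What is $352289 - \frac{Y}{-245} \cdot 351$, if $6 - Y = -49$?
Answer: $\frac{17266022}{49} \approx 3.5237 \cdot 10^{5}$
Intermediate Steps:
$Y = 55$ ($Y = 6 - -49 = 6 + 49 = 55$)
$352289 - \frac{Y}{-245} \cdot 351 = 352289 - \frac{55}{-245} \cdot 351 = 352289 - 55 \left(- \frac{1}{245}\right) 351 = 352289 - \left(- \frac{11}{49}\right) 351 = 352289 - - \frac{3861}{49} = 352289 + \frac{3861}{49} = \frac{17266022}{49}$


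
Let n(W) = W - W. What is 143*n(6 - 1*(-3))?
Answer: 0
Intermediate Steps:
n(W) = 0
143*n(6 - 1*(-3)) = 143*0 = 0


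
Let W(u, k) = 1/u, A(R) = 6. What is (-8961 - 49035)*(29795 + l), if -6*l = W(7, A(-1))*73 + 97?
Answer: -12088666908/7 ≈ -1.7270e+9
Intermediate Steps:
l = -376/21 (l = -(73/7 + 97)/6 = -⅙*752/7 = -376/21 ≈ -17.905)
(-8961 - 49035)*(29795 + l) = (-8961 - 49035)*(29795 - 376/21) = -57996*625319/21 = -12088666908/7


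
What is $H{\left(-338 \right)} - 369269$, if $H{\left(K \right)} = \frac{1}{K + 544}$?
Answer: $- \frac{76069413}{206} \approx -3.6927 \cdot 10^{5}$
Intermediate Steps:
$H{\left(K \right)} = \frac{1}{544 + K}$
$H{\left(-338 \right)} - 369269 = \frac{1}{544 - 338} - 369269 = \frac{1}{206} - 369269 = - \frac{76069413}{206}$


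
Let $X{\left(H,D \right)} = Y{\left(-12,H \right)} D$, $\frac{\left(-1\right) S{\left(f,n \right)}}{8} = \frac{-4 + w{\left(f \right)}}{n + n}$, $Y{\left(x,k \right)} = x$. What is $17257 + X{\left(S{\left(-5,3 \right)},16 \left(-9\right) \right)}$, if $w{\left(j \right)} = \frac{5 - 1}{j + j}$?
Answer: $18985$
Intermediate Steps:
$w{\left(j \right)} = \frac{2}{j}$ ($w{\left(j \right)} = \frac{4}{2 j} = 4 \frac{1}{2 j} = \frac{2}{j}$)
$S{\left(f,n \right)} = - \frac{4 \left(-4 + \frac{2}{f}\right)}{n}$ ($S{\left(f,n \right)} = - 8 \frac{-4 + \frac{2}{f}}{n + n} = - 8 \frac{-4 + \frac{2}{f}}{2 n} = - \frac{4 \left(-4 + \frac{2}{f}\right)}{n}$)
$X{\left(H,D \right)} = - 12 D$
$17257 + X{\left(S{\left(-5,3 \right)},16 \left(-9\right) \right)} = 17257 - 12 \cdot 16 \left(-9\right) = 17257 - -1728 = 17257 + 1728 = 18985$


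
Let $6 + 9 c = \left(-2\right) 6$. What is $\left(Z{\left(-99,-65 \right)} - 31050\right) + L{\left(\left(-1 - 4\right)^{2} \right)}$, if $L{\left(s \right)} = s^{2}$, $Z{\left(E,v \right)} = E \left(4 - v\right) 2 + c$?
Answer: $-44089$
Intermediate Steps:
$c = -2$ ($c = - \frac{2}{3} + \frac{\left(-2\right) 6}{9} = - \frac{2}{3} + \frac{1}{9} \left(-12\right) = - \frac{2}{3} - \frac{4}{3} = -2$)
$Z{\left(E,v \right)} = -2 + 2 E \left(4 - v\right)$ ($Z{\left(E,v \right)} = E \left(4 - v\right) 2 - 2 = 2 E \left(4 - v\right) - 2 = -2 + 2 E \left(4 - v\right)$)
$\left(Z{\left(-99,-65 \right)} - 31050\right) + L{\left(\left(-1 - 4\right)^{2} \right)} = \left(\left(-2 + 8 \left(-99\right) - \left(-198\right) \left(-65\right)\right) - 31050\right) + \left(\left(-1 - 4\right)^{2}\right)^{2} = \left(\left(-2 - 792 - 12870\right) - 31050\right) + \left(\left(-5\right)^{2}\right)^{2} = \left(-13664 - 31050\right) + 25^{2} = -44714 + 625 = -44089$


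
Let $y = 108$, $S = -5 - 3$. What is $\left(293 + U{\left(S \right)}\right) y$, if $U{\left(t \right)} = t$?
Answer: $30780$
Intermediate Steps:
$S = -8$ ($S = -5 - 3 = -8$)
$\left(293 + U{\left(S \right)}\right) y = \left(293 - 8\right) 108 = 285 \cdot 108 = 30780$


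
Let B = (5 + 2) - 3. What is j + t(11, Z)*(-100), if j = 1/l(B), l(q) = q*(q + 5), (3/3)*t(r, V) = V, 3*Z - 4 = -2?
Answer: -2399/36 ≈ -66.639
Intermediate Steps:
Z = 2/3 (Z = 4/3 + (1/3)*(-2) = 4/3 - 2/3 = 2/3 ≈ 0.66667)
t(r, V) = V
B = 4 (B = 7 - 3 = 4)
l(q) = q*(5 + q)
j = 1/36 (j = 1/(4*(5 + 4)) = 1/(4*9) = 1/36 ≈ 0.027778)
j + t(11, Z)*(-100) = 1/36 + (2/3)*(-100) = 1/36 - 200/3 = -2399/36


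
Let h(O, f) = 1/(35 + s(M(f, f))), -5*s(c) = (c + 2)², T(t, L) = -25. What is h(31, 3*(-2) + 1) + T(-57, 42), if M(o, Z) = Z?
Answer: -4145/166 ≈ -24.970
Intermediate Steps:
s(c) = -(2 + c)²/5 (s(c) = -(c + 2)²/5 = -(2 + c)²/5)
h(O, f) = 1/(35 - (2 + f)²/5)
h(31, 3*(-2) + 1) + T(-57, 42) = -5/(-175 + (2 + (3*(-2) + 1))²) - 25 = -5/(-175 + (2 + (-6 + 1))²) - 25 = -5/(-175 + (2 - 5)²) - 25 = -5/(-175 + (-3)²) - 25 = -5/(-175 + 9) - 25 = -5/(-166) - 25 = -5*(-1/166) - 25 = 5/166 - 25 = -4145/166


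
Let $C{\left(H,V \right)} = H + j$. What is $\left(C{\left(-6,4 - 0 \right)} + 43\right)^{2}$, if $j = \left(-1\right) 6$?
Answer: $961$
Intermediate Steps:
$j = -6$
$C{\left(H,V \right)} = -6 + H$ ($C{\left(H,V \right)} = H - 6 = -6 + H$)
$\left(C{\left(-6,4 - 0 \right)} + 43\right)^{2} = \left(\left(-6 - 6\right) + 43\right)^{2} = \left(-12 + 43\right)^{2} = 31^{2} = 961$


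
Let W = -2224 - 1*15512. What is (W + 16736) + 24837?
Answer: 23837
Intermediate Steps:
W = -17736 (W = -2224 - 15512 = -17736)
(W + 16736) + 24837 = (-17736 + 16736) + 24837 = -1000 + 24837 = 23837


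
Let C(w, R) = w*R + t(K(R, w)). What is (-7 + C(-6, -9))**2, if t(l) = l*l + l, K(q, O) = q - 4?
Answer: 41209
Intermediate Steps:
K(q, O) = -4 + q
t(l) = l + l**2 (t(l) = l**2 + l = l + l**2)
C(w, R) = R*w + (-4 + R)*(-3 + R) (C(w, R) = w*R + (-4 + R)*(1 + (-4 + R)) = R*w + (-4 + R)*(-3 + R))
(-7 + C(-6, -9))**2 = (-7 + (-9*(-6) + (-4 - 9)*(-3 - 9)))**2 = (-7 + (54 - 13*(-12)))**2 = (-7 + (54 + 156))**2 = (-7 + 210)**2 = 203**2 = 41209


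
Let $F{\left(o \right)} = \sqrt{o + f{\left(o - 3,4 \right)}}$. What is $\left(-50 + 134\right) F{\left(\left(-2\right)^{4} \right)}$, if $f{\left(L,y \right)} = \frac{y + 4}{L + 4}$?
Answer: $\frac{168 \sqrt{1190}}{17} \approx 340.91$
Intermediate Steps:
$f{\left(L,y \right)} = \frac{4 + y}{4 + L}$
$F{\left(o \right)} = \sqrt{o + \frac{8}{1 + o}}$ ($F{\left(o \right)} = \sqrt{o + \frac{4 + 4}{4 + \left(o - 3\right)}} = \sqrt{o + \frac{1}{4 + \left(-3 + o\right)} 8} = \sqrt{o + \frac{1}{1 + o} 8} = \sqrt{o + \frac{8}{1 + o}}$)
$\left(-50 + 134\right) F{\left(\left(-2\right)^{4} \right)} = \left(-50 + 134\right) \sqrt{\frac{8 + \left(-2\right)^{4} \left(1 + \left(-2\right)^{4}\right)}{1 + \left(-2\right)^{4}}} = 84 \sqrt{\frac{8 + 16 \left(1 + 16\right)}{1 + 16}} = 84 \sqrt{\frac{8 + 16 \cdot 17}{17}} = 84 \sqrt{\frac{8 + 272}{17}} = 84 \sqrt{\frac{1}{17} \cdot 280} = 84 \sqrt{\frac{280}{17}} = 84 \frac{2 \sqrt{1190}}{17} = \frac{168 \sqrt{1190}}{17}$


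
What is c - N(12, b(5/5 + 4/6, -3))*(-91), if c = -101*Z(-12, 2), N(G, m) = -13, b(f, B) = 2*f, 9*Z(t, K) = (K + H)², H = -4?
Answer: -11051/9 ≈ -1227.9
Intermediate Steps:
Z(t, K) = (-4 + K)²/9 (Z(t, K) = (K - 4)²/9 = (-4 + K)²/9)
c = -404/9 (c = -101*(-4 + 2)²/9 = -101*(-2)²/9 = -101*4/9 = -404/9 ≈ -44.889)
c - N(12, b(5/5 + 4/6, -3))*(-91) = -404/9 - (-13)*(-91) = -404/9 - 1*1183 = -404/9 - 1183 = -11051/9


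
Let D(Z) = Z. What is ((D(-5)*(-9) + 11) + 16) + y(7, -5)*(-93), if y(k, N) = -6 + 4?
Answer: 258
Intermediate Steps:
y(k, N) = -2
((D(-5)*(-9) + 11) + 16) + y(7, -5)*(-93) = ((-5*(-9) + 11) + 16) - 2*(-93) = ((45 + 11) + 16) + 186 = (56 + 16) + 186 = 72 + 186 = 258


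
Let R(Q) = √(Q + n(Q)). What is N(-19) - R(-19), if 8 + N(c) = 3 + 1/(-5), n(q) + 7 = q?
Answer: -26/5 - 3*I*√5 ≈ -5.2 - 6.7082*I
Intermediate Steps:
n(q) = -7 + q
N(c) = -26/5 (N(c) = -8 + (3 + 1/(-5)) = -8 + (3 - ⅕) = -8 + 14/5 = -26/5)
R(Q) = √(-7 + 2*Q) (R(Q) = √(Q + (-7 + Q)) = √(-7 + 2*Q))
N(-19) - R(-19) = -26/5 - √(-7 + 2*(-19)) = -26/5 - √(-7 - 38) = -26/5 - √(-45) = -26/5 - 3*I*√5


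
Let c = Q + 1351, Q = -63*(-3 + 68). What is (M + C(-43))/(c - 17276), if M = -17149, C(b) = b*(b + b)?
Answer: 13451/20020 ≈ 0.67188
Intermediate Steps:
Q = -4095 (Q = -63*65 = -4095)
C(b) = 2*b**2 (C(b) = b*(2*b) = 2*b**2)
c = -2744 (c = -4095 + 1351 = -2744)
(M + C(-43))/(c - 17276) = (-17149 + 2*(-43)**2)/(-2744 - 17276) = (-17149 + 2*1849)/(-20020) = (-17149 + 3698)*(-1/20020) = -13451*(-1/20020) = 13451/20020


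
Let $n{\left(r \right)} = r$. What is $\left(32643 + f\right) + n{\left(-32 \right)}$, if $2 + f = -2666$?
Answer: $29943$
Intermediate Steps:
$f = -2668$ ($f = -2 - 2666 = -2668$)
$\left(32643 + f\right) + n{\left(-32 \right)} = \left(32643 - 2668\right) - 32 = 29975 - 32 = 29943$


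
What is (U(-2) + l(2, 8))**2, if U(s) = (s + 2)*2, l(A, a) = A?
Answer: 4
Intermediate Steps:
U(s) = 4 + 2*s (U(s) = (2 + s)*2 = 4 + 2*s)
(U(-2) + l(2, 8))**2 = ((4 + 2*(-2)) + 2)**2 = ((4 - 4) + 2)**2 = (0 + 2)**2 = 2**2 = 4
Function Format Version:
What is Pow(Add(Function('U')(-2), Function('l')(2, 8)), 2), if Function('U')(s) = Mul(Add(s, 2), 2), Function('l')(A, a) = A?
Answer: 4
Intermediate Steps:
Function('U')(s) = Add(4, Mul(2, s)) (Function('U')(s) = Mul(Add(2, s), 2) = Add(4, Mul(2, s)))
Pow(Add(Function('U')(-2), Function('l')(2, 8)), 2) = Pow(Add(Add(4, Mul(2, -2)), 2), 2) = Pow(Add(Add(4, -4), 2), 2) = Pow(Add(0, 2), 2) = Pow(2, 2) = 4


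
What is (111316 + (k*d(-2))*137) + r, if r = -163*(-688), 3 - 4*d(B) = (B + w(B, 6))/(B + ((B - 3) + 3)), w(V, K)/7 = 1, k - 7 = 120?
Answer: 3871143/16 ≈ 2.4195e+5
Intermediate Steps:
k = 127 (k = 7 + 120 = 127)
w(V, K) = 7 (w(V, K) = 7*1 = 7)
d(B) = ¾ - (7 + B)/(8*B) (d(B) = ¾ - (B + 7)/(4*(B + ((B - 3) + 3))) = ¾ - (7 + B)/(4*(B + ((-3 + B) + 3))) = ¾ - (7 + B)/(4*(B + B)) = ¾ - (7 + B)/(4*(2*B)) = ¾ - (7 + B)*1/(2*B)/4 = ¾ - (7 + B)/(8*B))
r = 112144
(111316 + (k*d(-2))*137) + r = (111316 + (127*((⅛)*(-7 + 5*(-2))/(-2)))*137) + 112144 = (111316 + (127*((⅛)*(-½)*(-7 - 10)))*137) + 112144 = (111316 + (127*((⅛)*(-½)*(-17)))*137) + 112144 = (111316 + (127*(17/16))*137) + 112144 = (111316 + (2159/16)*137) + 112144 = (111316 + 295783/16) + 112144 = 2076839/16 + 112144 = 3871143/16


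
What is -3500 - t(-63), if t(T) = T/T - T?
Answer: -3564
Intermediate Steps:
t(T) = 1 - T
-3500 - t(-63) = -3500 - (1 - 1*(-63)) = -3500 - (1 + 63) = -3500 - 1*64 = -3500 - 64 = -3564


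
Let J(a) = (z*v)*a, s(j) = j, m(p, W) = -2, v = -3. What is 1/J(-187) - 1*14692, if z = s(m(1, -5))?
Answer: -16484425/1122 ≈ -14692.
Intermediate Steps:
z = -2
J(a) = 6*a (J(a) = (-2*(-3))*a = 6*a)
1/J(-187) - 1*14692 = 1/(6*(-187)) - 1*14692 = 1/(-1122) - 14692 = -1/1122 - 14692 = -16484425/1122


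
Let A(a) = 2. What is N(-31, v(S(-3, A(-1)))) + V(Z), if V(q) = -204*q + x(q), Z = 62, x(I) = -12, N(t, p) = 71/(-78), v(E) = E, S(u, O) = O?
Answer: -987551/78 ≈ -12661.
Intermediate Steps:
N(t, p) = -71/78 (N(t, p) = 71*(-1/78) = -71/78)
V(q) = -12 - 204*q (V(q) = -204*q - 12 = -12 - 204*q)
N(-31, v(S(-3, A(-1)))) + V(Z) = -71/78 + (-12 - 204*62) = -71/78 + (-12 - 12648) = -71/78 - 12660 = -987551/78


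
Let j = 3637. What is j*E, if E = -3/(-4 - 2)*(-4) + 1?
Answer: -3637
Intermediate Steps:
E = -1 (E = -3/(-6)*(-4) + 1 = -3*(-⅙)*(-4) + 1 = (½)*(-4) + 1 = -2 + 1 = -1)
j*E = 3637*(-1) = -3637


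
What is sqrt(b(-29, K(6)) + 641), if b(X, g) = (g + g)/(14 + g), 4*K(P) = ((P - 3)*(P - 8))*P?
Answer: sqrt(15935)/5 ≈ 25.247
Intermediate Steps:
K(P) = P*(-8 + P)*(-3 + P)/4 (K(P) = (((P - 3)*(P - 8))*P)/4 = (((-3 + P)*(-8 + P))*P)/4 = (((-8 + P)*(-3 + P))*P)/4 = (P*(-8 + P)*(-3 + P))/4 = P*(-8 + P)*(-3 + P)/4)
b(X, g) = 2*g/(14 + g) (b(X, g) = (2*g)/(14 + g) = 2*g/(14 + g))
sqrt(b(-29, K(6)) + 641) = sqrt(2*((1/4)*6*(24 + 6**2 - 11*6))/(14 + (1/4)*6*(24 + 6**2 - 11*6)) + 641) = sqrt(2*((1/4)*6*(24 + 36 - 66))/(14 + (1/4)*6*(24 + 36 - 66)) + 641) = sqrt(2*((1/4)*6*(-6))/(14 + (1/4)*6*(-6)) + 641) = sqrt(2*(-9)/(14 - 9) + 641) = sqrt(2*(-9)/5 + 641) = sqrt(2*(-9)*(1/5) + 641) = sqrt(-18/5 + 641) = sqrt(3187/5) = sqrt(15935)/5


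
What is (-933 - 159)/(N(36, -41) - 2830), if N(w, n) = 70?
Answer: 91/230 ≈ 0.39565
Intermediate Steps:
(-933 - 159)/(N(36, -41) - 2830) = (-933 - 159)/(70 - 2830) = -1092/(-2760) = -1092*(-1/2760) = 91/230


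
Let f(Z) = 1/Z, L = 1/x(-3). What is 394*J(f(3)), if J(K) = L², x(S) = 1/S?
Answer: 3546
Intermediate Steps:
L = -3 (L = 1/(1/(-3)) = 1/(-⅓) = -3)
J(K) = 9 (J(K) = (-3)² = 9)
394*J(f(3)) = 394*9 = 3546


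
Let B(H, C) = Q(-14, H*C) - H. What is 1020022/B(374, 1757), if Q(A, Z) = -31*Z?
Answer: -510011/10185516 ≈ -0.050072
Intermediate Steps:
B(H, C) = -H - 31*C*H (B(H, C) = -31*H*C - H = -31*C*H - H = -H - 31*C*H)
1020022/B(374, 1757) = 1020022/((374*(-1 - 31*1757))) = 1020022/((374*(-1 - 54467))) = 1020022/((374*(-54468))) = 1020022/(-20371032) = 1020022*(-1/20371032) = -510011/10185516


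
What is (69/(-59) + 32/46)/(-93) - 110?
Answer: -13881467/126201 ≈ -109.99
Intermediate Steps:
(69/(-59) + 32/46)/(-93) - 110 = -(69*(-1/59) + 32*(1/46))/93 - 110 = -(-69/59 + 16/23)/93 - 110 = -1/93*(-643/1357) - 110 = 643/126201 - 110 = -13881467/126201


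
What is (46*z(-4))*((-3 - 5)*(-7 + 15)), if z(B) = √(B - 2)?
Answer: -2944*I*√6 ≈ -7211.3*I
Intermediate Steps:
z(B) = √(-2 + B)
(46*z(-4))*((-3 - 5)*(-7 + 15)) = (46*√(-2 - 4))*((-3 - 5)*(-7 + 15)) = (46*√(-6))*(-8*8) = (46*(I*√6))*(-64) = (46*I*√6)*(-64) = -2944*I*√6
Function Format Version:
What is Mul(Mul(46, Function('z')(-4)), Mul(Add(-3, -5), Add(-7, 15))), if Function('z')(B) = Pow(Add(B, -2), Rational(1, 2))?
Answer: Mul(-2944, I, Pow(6, Rational(1, 2))) ≈ Mul(-7211.3, I)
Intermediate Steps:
Function('z')(B) = Pow(Add(-2, B), Rational(1, 2))
Mul(Mul(46, Function('z')(-4)), Mul(Add(-3, -5), Add(-7, 15))) = Mul(Mul(46, Pow(Add(-2, -4), Rational(1, 2))), Mul(Add(-3, -5), Add(-7, 15))) = Mul(Mul(46, Pow(-6, Rational(1, 2))), Mul(-8, 8)) = Mul(Mul(46, Mul(I, Pow(6, Rational(1, 2)))), -64) = Mul(Mul(46, I, Pow(6, Rational(1, 2))), -64) = Mul(-2944, I, Pow(6, Rational(1, 2)))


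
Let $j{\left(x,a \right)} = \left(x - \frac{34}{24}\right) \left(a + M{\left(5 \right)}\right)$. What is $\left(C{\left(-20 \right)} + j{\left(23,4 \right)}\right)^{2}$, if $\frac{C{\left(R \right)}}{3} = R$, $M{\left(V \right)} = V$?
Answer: $\frac{288369}{16} \approx 18023.0$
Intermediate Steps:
$C{\left(R \right)} = 3 R$
$j{\left(x,a \right)} = \left(5 + a\right) \left(- \frac{17}{12} + x\right)$ ($j{\left(x,a \right)} = \left(x - \frac{34}{24}\right) \left(a + 5\right) = \left(x - \frac{17}{12}\right) \left(5 + a\right) = \left(- \frac{17}{12} + x\right) \left(5 + a\right) = \left(5 + a\right) \left(- \frac{17}{12} + x\right)$)
$\left(C{\left(-20 \right)} + j{\left(23,4 \right)}\right)^{2} = \left(3 \left(-20\right) + \left(- \frac{85}{12} + 5 \cdot 23 - \frac{17}{3} + 4 \cdot 23\right)\right)^{2} = \left(-60 + \left(- \frac{85}{12} + 115 - \frac{17}{3} + 92\right)\right)^{2} = \left(-60 + \frac{777}{4}\right)^{2} = \left(\frac{537}{4}\right)^{2} = \frac{288369}{16}$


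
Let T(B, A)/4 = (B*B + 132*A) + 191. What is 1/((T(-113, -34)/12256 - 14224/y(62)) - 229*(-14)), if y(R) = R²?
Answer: 368063/1179665729 ≈ 0.00031201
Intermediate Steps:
T(B, A) = 764 + 4*B² + 528*A (T(B, A) = 4*((B*B + 132*A) + 191) = 4*((B² + 132*A) + 191) = 4*(191 + B² + 132*A) = 764 + 4*B² + 528*A)
1/((T(-113, -34)/12256 - 14224/y(62)) - 229*(-14)) = 1/(((764 + 4*(-113)² + 528*(-34))/12256 - 14224/(62²)) - 229*(-14)) = 1/(((764 + 4*12769 - 17952)*(1/12256) - 14224/3844) + 3206) = 1/(((764 + 51076 - 17952)*(1/12256) - 14224*1/3844) + 3206) = 1/((33888*(1/12256) - 3556/961) + 3206) = 1/((1059/383 - 3556/961) + 3206) = 1/(-344249/368063 + 3206) = 1/(1179665729/368063) = 368063/1179665729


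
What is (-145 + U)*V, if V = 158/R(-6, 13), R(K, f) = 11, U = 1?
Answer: -22752/11 ≈ -2068.4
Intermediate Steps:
V = 158/11 ≈ 14.364
(-145 + U)*V = (-145 + 1)*(158/11) = -144*158/11 = -22752/11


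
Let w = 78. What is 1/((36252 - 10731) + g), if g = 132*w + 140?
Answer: 1/35957 ≈ 2.7811e-5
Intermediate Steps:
g = 10436 (g = 132*78 + 140 = 10296 + 140 = 10436)
1/((36252 - 10731) + g) = 1/((36252 - 10731) + 10436) = 1/(25521 + 10436) = 1/35957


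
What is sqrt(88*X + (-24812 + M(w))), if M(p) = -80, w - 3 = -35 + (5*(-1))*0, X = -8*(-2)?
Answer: 2*I*sqrt(5871) ≈ 153.24*I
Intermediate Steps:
X = 16
w = -32 (w = 3 + (-35 + (5*(-1))*0) = 3 + (-35 - 5*0) = 3 + (-35 + 0) = 3 - 35 = -32)
sqrt(88*X + (-24812 + M(w))) = sqrt(88*16 + (-24812 - 80)) = sqrt(1408 - 24892) = sqrt(-23484) = 2*I*sqrt(5871)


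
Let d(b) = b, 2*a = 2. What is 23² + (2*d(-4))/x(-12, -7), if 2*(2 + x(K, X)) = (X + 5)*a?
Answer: 1595/3 ≈ 531.67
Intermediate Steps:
a = 1 (a = (½)*2 = 1)
x(K, X) = ½ + X/2 (x(K, X) = -2 + ((X + 5)*1)/2 = -2 + ((5 + X)*1)/2 = -2 + (5 + X)/2 = -2 + (5/2 + X/2) = ½ + X/2)
23² + (2*d(-4))/x(-12, -7) = 23² + (2*(-4))/(½ + (½)*(-7)) = 529 - 8/(½ - 7/2) = 529 - 8/(-3) = 529 - 8*(-⅓) = 529 + 8/3 = 1595/3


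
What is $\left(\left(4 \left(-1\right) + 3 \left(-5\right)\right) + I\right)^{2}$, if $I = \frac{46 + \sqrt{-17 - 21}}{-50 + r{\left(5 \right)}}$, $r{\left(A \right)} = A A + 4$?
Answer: $\frac{\left(445 + i \sqrt{38}\right)^{2}}{441} \approx 448.95 + 12.441 i$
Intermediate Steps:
$r{\left(A \right)} = 4 + A^{2}$ ($r{\left(A \right)} = A^{2} + 4 = 4 + A^{2}$)
$I = - \frac{46}{21} - \frac{i \sqrt{38}}{21}$ ($I = \frac{46 + \sqrt{-17 - 21}}{-50 + \left(4 + 5^{2}\right)} = \frac{46 + \sqrt{-38}}{-50 + \left(4 + 25\right)} = \frac{46 + i \sqrt{38}}{-50 + 29} = \frac{46 + i \sqrt{38}}{-21} = \left(46 + i \sqrt{38}\right) \left(- \frac{1}{21}\right) = - \frac{46}{21} - \frac{i \sqrt{38}}{21} \approx -2.1905 - 0.29354 i$)
$\left(\left(4 \left(-1\right) + 3 \left(-5\right)\right) + I\right)^{2} = \left(\left(4 \left(-1\right) + 3 \left(-5\right)\right) - \left(\frac{46}{21} + \frac{i \sqrt{38}}{21}\right)\right)^{2} = \left(\left(-4 - 15\right) - \left(\frac{46}{21} + \frac{i \sqrt{38}}{21}\right)\right)^{2} = \left(-19 - \left(\frac{46}{21} + \frac{i \sqrt{38}}{21}\right)\right)^{2} = \left(- \frac{445}{21} - \frac{i \sqrt{38}}{21}\right)^{2}$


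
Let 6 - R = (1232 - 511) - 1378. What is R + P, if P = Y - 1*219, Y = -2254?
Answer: -1810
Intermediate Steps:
P = -2473 (P = -2254 - 1*219 = -2254 - 219 = -2473)
R = 663 (R = 6 - ((1232 - 511) - 1378) = 6 - (721 - 1378) = 6 - 1*(-657) = 6 + 657 = 663)
R + P = 663 - 2473 = -1810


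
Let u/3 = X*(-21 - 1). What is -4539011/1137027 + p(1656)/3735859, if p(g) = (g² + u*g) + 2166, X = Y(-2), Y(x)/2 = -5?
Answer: -12593807189975/4247772551193 ≈ -2.9648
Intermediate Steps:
Y(x) = -10 (Y(x) = 2*(-5) = -10)
X = -10
u = 660 (u = 3*(-10*(-21 - 1)) = 3*(-10*(-22)) = 3*220 = 660)
p(g) = 2166 + g² + 660*g (p(g) = (g² + 660*g) + 2166 = 2166 + g² + 660*g)
-4539011/1137027 + p(1656)/3735859 = -4539011/1137027 + (2166 + 1656² + 660*1656)/3735859 = -4539011*1/1137027 + (2166 + 2742336 + 1092960)*(1/3735859) = -4539011/1137027 + 3837462*(1/3735859) = -4539011/1137027 + 3837462/3735859 = -12593807189975/4247772551193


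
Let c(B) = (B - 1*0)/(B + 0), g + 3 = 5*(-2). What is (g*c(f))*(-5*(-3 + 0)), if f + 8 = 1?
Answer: -195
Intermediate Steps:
f = -7 (f = -8 + 1 = -7)
g = -13 (g = -3 + 5*(-2) = -3 - 10 = -13)
c(B) = 1 (c(B) = (B + 0)/B = B/B = 1)
(g*c(f))*(-5*(-3 + 0)) = (-13*1)*(-5*(-3 + 0)) = -(-65)*(-3) = -13*15 = -195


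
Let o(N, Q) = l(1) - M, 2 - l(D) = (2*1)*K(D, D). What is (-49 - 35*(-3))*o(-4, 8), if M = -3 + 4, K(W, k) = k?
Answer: -56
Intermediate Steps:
l(D) = 2 - 2*D (l(D) = 2 - 2*1*D = 2 - 2*D)
M = 1
o(N, Q) = -1 (o(N, Q) = (2 - 2*1) - 1*1 = (2 - 2) - 1 = 0 - 1 = -1)
(-49 - 35*(-3))*o(-4, 8) = (-49 - 35*(-3))*(-1) = (-49 + 105)*(-1) = 56*(-1) = -56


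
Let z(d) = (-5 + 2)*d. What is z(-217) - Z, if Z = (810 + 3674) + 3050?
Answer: -6883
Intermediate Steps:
z(d) = -3*d
Z = 7534 (Z = 4484 + 3050 = 7534)
z(-217) - Z = -3*(-217) - 1*7534 = 651 - 7534 = -6883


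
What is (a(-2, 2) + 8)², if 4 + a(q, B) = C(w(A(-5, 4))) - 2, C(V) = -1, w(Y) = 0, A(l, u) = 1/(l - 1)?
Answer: 1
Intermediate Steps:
A(l, u) = 1/(-1 + l)
a(q, B) = -7 (a(q, B) = -4 + (-1 - 2) = -4 - 3 = -7)
(a(-2, 2) + 8)² = (-7 + 8)² = 1² = 1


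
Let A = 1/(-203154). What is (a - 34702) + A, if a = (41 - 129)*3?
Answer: -7103482765/203154 ≈ -34966.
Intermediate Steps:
A = -1/203154 ≈ -4.9224e-6
a = -264 (a = -88*3 = -264)
(a - 34702) + A = (-264 - 34702) - 1/203154 = -34966 - 1/203154 = -7103482765/203154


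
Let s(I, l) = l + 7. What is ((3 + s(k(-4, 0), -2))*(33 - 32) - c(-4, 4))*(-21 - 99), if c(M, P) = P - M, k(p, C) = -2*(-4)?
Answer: 0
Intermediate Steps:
k(p, C) = 8
s(I, l) = 7 + l
((3 + s(k(-4, 0), -2))*(33 - 32) - c(-4, 4))*(-21 - 99) = ((3 + (7 - 2))*(33 - 32) - (4 - 1*(-4)))*(-21 - 99) = ((3 + 5)*1 - (4 + 4))*(-120) = (8*1 - 1*8)*(-120) = (8 - 8)*(-120) = 0*(-120) = 0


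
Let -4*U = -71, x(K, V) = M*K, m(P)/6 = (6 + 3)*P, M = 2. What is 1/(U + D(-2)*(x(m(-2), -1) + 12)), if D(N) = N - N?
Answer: 4/71 ≈ 0.056338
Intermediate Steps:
m(P) = 54*P (m(P) = 6*((6 + 3)*P) = 6*(9*P) = 54*P)
D(N) = 0
x(K, V) = 2*K
U = 71/4 (U = -¼*(-71) = 71/4 ≈ 17.750)
1/(U + D(-2)*(x(m(-2), -1) + 12)) = 1/(71/4 + 0*(2*(54*(-2)) + 12)) = 1/(71/4 + 0*(2*(-108) + 12)) = 1/(71/4 + 0*(-216 + 12)) = 1/(71/4 + 0*(-204)) = 1/(71/4 + 0) = 1/(71/4) = 4/71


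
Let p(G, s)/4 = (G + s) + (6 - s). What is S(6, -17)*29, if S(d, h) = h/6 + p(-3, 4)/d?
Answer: -145/6 ≈ -24.167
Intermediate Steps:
p(G, s) = 24 + 4*G (p(G, s) = 4*((G + s) + (6 - s)) = 4*(6 + G) = 24 + 4*G)
S(d, h) = 12/d + h/6 (S(d, h) = h/6 + (24 + 4*(-3))/d = h*(⅙) + (24 - 12)/d = h/6 + 12/d = 12/d + h/6)
S(6, -17)*29 = (12/6 + (⅙)*(-17))*29 = (12*(⅙) - 17/6)*29 = (2 - 17/6)*29 = -⅚*29 = -145/6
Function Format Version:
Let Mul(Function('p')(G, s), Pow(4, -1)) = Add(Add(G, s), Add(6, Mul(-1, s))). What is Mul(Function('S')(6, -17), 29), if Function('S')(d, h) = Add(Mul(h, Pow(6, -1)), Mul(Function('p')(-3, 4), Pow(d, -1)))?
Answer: Rational(-145, 6) ≈ -24.167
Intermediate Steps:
Function('p')(G, s) = Add(24, Mul(4, G)) (Function('p')(G, s) = Mul(4, Add(Add(G, s), Add(6, Mul(-1, s)))) = Mul(4, Add(6, G)) = Add(24, Mul(4, G)))
Function('S')(d, h) = Add(Mul(12, Pow(d, -1)), Mul(Rational(1, 6), h)) (Function('S')(d, h) = Add(Mul(h, Pow(6, -1)), Mul(Add(24, Mul(4, -3)), Pow(d, -1))) = Add(Mul(h, Rational(1, 6)), Mul(Add(24, -12), Pow(d, -1))) = Add(Mul(Rational(1, 6), h), Mul(12, Pow(d, -1))) = Add(Mul(12, Pow(d, -1)), Mul(Rational(1, 6), h)))
Mul(Function('S')(6, -17), 29) = Mul(Add(Mul(12, Pow(6, -1)), Mul(Rational(1, 6), -17)), 29) = Mul(Add(Mul(12, Rational(1, 6)), Rational(-17, 6)), 29) = Mul(Add(2, Rational(-17, 6)), 29) = Mul(Rational(-5, 6), 29) = Rational(-145, 6)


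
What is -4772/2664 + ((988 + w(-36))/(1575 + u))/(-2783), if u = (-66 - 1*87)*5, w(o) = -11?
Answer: -74720752/41703255 ≈ -1.7917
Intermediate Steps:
u = -765 (u = (-66 - 87)*5 = -153*5 = -765)
-4772/2664 + ((988 + w(-36))/(1575 + u))/(-2783) = -4772/2664 + ((988 - 11)/(1575 - 765))/(-2783) = -4772*1/2664 + (977/810)*(-1/2783) = -1193/666 + (977*(1/810))*(-1/2783) = -1193/666 + (977/810)*(-1/2783) = -1193/666 - 977/2254230 = -74720752/41703255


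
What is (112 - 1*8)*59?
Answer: 6136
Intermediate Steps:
(112 - 1*8)*59 = (112 - 8)*59 = 104*59 = 6136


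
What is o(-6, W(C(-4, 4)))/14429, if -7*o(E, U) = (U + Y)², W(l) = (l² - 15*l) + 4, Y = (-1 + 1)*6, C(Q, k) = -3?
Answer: -3364/101003 ≈ -0.033306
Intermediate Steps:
Y = 0 (Y = 0*6 = 0)
W(l) = 4 + l² - 15*l
o(E, U) = -U²/7 (o(E, U) = -(U + 0)²/7 = -U²/7)
o(-6, W(C(-4, 4)))/14429 = -(4 + (-3)² - 15*(-3))²/7/14429 = -(4 + 9 + 45)²/7*(1/14429) = -⅐*58²*(1/14429) = -⅐*3364*(1/14429) = -3364/7*1/14429 = -3364/101003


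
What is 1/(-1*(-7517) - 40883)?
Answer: -1/33366 ≈ -2.9971e-5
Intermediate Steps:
1/(-1*(-7517) - 40883) = 1/(7517 - 40883) = 1/(-33366) = -1/33366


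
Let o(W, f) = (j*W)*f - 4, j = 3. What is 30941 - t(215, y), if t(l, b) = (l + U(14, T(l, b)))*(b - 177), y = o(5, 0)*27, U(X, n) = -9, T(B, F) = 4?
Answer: 89651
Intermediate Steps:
o(W, f) = -4 + 3*W*f (o(W, f) = (3*W)*f - 4 = 3*W*f - 4 = -4 + 3*W*f)
y = -108 (y = (-4 + 3*5*0)*27 = (-4 + 0)*27 = -4*27 = -108)
t(l, b) = (-177 + b)*(-9 + l) (t(l, b) = (l - 9)*(b - 177) = (-9 + l)*(-177 + b) = (-177 + b)*(-9 + l))
30941 - t(215, y) = 30941 - (1593 - 177*215 - 9*(-108) - 108*215) = 30941 - (1593 - 38055 + 972 - 23220) = 30941 - 1*(-58710) = 30941 + 58710 = 89651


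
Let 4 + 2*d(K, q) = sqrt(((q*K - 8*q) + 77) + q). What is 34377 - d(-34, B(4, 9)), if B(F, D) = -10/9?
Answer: 34379 - sqrt(1103)/6 ≈ 34373.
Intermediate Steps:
B(F, D) = -10/9 (B(F, D) = -10*1/9 = -10/9)
d(K, q) = -2 + sqrt(77 - 7*q + K*q)/2 (d(K, q) = -2 + sqrt(((q*K - 8*q) + 77) + q)/2 = -2 + sqrt(((K*q - 8*q) + 77) + q)/2 = -2 + sqrt(((-8*q + K*q) + 77) + q)/2 = -2 + sqrt((77 - 8*q + K*q) + q)/2 = -2 + sqrt(77 - 7*q + K*q)/2)
34377 - d(-34, B(4, 9)) = 34377 - (-2 + sqrt(77 - 7*(-10/9) - 34*(-10/9))/2) = 34377 - (-2 + sqrt(77 + 70/9 + 340/9)/2) = 34377 - (-2 + sqrt(1103/9)/2) = 34377 - (-2 + (sqrt(1103)/3)/2) = 34377 - (-2 + sqrt(1103)/6) = 34377 + (2 - sqrt(1103)/6) = 34379 - sqrt(1103)/6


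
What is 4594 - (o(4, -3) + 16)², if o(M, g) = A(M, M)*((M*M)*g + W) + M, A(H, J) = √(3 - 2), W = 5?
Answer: 4065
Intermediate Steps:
A(H, J) = 1 (A(H, J) = √1 = 1)
o(M, g) = 5 + M + g*M² (o(M, g) = 1*((M*M)*g + 5) + M = 1*(M²*g + 5) + M = 1*(g*M² + 5) + M = 1*(5 + g*M²) + M = (5 + g*M²) + M = 5 + M + g*M²)
4594 - (o(4, -3) + 16)² = 4594 - ((5 + 4 - 3*4²) + 16)² = 4594 - ((5 + 4 - 3*16) + 16)² = 4594 - ((5 + 4 - 48) + 16)² = 4594 - (-39 + 16)² = 4594 - 1*(-23)² = 4594 - 1*529 = 4594 - 529 = 4065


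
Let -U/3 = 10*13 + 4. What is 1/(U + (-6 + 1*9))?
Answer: -1/399 ≈ -0.0025063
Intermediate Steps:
U = -402 (U = -3*(10*13 + 4) = -3*(130 + 4) = -3*134 = -402)
1/(U + (-6 + 1*9)) = 1/(-402 + (-6 + 1*9)) = 1/(-402 + (-6 + 9)) = 1/(-402 + 3) = 1/(-399) = -1/399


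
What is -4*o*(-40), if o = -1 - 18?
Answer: -3040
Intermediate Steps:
o = -19
-4*o*(-40) = -4*(-19)*(-40) = 76*(-40) = -3040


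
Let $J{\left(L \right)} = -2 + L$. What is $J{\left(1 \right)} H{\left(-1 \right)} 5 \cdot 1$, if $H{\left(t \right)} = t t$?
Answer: $-5$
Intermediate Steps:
$H{\left(t \right)} = t^{2}$
$J{\left(1 \right)} H{\left(-1 \right)} 5 \cdot 1 = \left(-2 + 1\right) \left(-1\right)^{2} \cdot 5 \cdot 1 = - 1 \cdot 5 \cdot 1 = - 5 \cdot 1 = \left(-1\right) 5 = -5$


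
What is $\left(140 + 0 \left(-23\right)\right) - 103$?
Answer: $37$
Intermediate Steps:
$\left(140 + 0 \left(-23\right)\right) - 103 = \left(140 + 0\right) - 103 = 140 - 103 = 37$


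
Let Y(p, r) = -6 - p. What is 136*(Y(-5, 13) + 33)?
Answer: 4352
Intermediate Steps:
136*(Y(-5, 13) + 33) = 136*((-6 - 1*(-5)) + 33) = 136*((-6 + 5) + 33) = 136*(-1 + 33) = 136*32 = 4352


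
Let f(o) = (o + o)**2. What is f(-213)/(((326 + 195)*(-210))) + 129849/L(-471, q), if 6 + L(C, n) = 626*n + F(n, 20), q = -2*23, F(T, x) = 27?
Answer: -647625033/104942425 ≈ -6.1712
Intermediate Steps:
f(o) = 4*o**2 (f(o) = (2*o)**2 = 4*o**2)
q = -46
L(C, n) = 21 + 626*n (L(C, n) = -6 + (626*n + 27) = -6 + (27 + 626*n) = 21 + 626*n)
f(-213)/(((326 + 195)*(-210))) + 129849/L(-471, q) = (4*(-213)**2)/(((326 + 195)*(-210))) + 129849/(21 + 626*(-46)) = (4*45369)/((521*(-210))) + 129849/(21 - 28796) = 181476/(-109410) + 129849/(-28775) = 181476*(-1/109410) + 129849*(-1/28775) = -30246/18235 - 129849/28775 = -647625033/104942425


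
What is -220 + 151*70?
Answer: 10350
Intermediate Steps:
-220 + 151*70 = -220 + 10570 = 10350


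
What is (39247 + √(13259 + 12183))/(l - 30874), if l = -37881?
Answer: -39247/68755 - √25442/68755 ≈ -0.57314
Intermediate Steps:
(39247 + √(13259 + 12183))/(l - 30874) = (39247 + √(13259 + 12183))/(-37881 - 30874) = (39247 + √25442)/(-68755) = (39247 + √25442)*(-1/68755) = -39247/68755 - √25442/68755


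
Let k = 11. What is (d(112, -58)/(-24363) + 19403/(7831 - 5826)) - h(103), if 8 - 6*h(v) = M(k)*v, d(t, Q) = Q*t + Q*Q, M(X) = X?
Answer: 2141768947/10855070 ≈ 197.31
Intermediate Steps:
d(t, Q) = Q² + Q*t (d(t, Q) = Q*t + Q² = Q² + Q*t)
h(v) = 4/3 - 11*v/6
(d(112, -58)/(-24363) + 19403/(7831 - 5826)) - h(103) = (-58*(-58 + 112)/(-24363) + 19403/(7831 - 5826)) - (4/3 - 11/6*103) = (-58*54*(-1/24363) + 19403/2005) - (4/3 - 1133/6) = (-3132*(-1/24363) + 19403*(1/2005)) - 1*(-375/2) = (348/2707 + 19403/2005) + 375/2 = 53221661/5427535 + 375/2 = 2141768947/10855070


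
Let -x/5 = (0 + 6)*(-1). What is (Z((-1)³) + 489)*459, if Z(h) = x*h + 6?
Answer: 213435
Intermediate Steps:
x = 30 (x = -5*(0 + 6)*(-1) = -30*(-1) = -5*(-6) = 30)
Z(h) = 6 + 30*h (Z(h) = 30*h + 6 = 6 + 30*h)
(Z((-1)³) + 489)*459 = ((6 + 30*(-1)³) + 489)*459 = ((6 + 30*(-1)) + 489)*459 = ((6 - 30) + 489)*459 = (-24 + 489)*459 = 465*459 = 213435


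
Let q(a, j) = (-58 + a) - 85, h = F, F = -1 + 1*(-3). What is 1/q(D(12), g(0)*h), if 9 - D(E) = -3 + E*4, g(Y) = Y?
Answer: -1/179 ≈ -0.0055866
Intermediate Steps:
F = -4 (F = -1 - 3 = -4)
D(E) = 12 - 4*E (D(E) = 9 - (-3 + E*4) = 9 - (-3 + 4*E) = 9 + (3 - 4*E) = 12 - 4*E)
h = -4
q(a, j) = -143 + a
1/q(D(12), g(0)*h) = 1/(-143 + (12 - 4*12)) = 1/(-143 + (12 - 48)) = 1/(-143 - 36) = 1/(-179) = -1/179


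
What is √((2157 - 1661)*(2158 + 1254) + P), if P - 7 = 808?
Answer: √1693167 ≈ 1301.2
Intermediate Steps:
P = 815 (P = 7 + 808 = 815)
√((2157 - 1661)*(2158 + 1254) + P) = √((2157 - 1661)*(2158 + 1254) + 815) = √(496*3412 + 815) = √(1692352 + 815) = √1693167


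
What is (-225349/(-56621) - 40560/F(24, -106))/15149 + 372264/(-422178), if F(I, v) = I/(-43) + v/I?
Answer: -3128782256493699/9113449596089077 ≈ -0.34331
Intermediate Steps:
F(I, v) = -I/43 + v/I (F(I, v) = I*(-1/43) + v/I = -I/43 + v/I)
(-225349/(-56621) - 40560/F(24, -106))/15149 + 372264/(-422178) = (-225349/(-56621) - 40560/(-1/43*24 - 106/24))/15149 + 372264/(-422178) = (-225349*(-1/56621) - 40560/(-24/43 - 106*1/24))*(1/15149) + 372264*(-1/422178) = (225349/56621 - 40560/(-24/43 - 53/12))*(1/15149) - 62044/70363 = (225349/56621 - 40560/(-2567/516))*(1/15149) - 62044/70363 = (225349/56621 - 40560*(-516/2567))*(1/15149) - 62044/70363 = (225349/56621 + 20928960/2567)*(1/15149) - 62044/70363 = (1185597115043/145346107)*(1/15149) - 62044/70363 = 1185597115043/2201848174943 - 62044/70363 = -3128782256493699/9113449596089077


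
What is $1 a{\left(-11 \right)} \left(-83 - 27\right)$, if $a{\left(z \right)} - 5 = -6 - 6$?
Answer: $770$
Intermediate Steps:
$a{\left(z \right)} = -7$ ($a{\left(z \right)} = 5 - 12 = -7$)
$1 a{\left(-11 \right)} \left(-83 - 27\right) = 1 \left(-7\right) \left(-83 - 27\right) = \left(-7\right) \left(-110\right) = 770$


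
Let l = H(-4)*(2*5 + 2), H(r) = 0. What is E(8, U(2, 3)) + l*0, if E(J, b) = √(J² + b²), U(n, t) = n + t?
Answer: √89 ≈ 9.4340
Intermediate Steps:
l = 0 (l = 0*(2*5 + 2) = 0*(10 + 2) = 0*12 = 0)
E(8, U(2, 3)) + l*0 = √(8² + (2 + 3)²) + 0*0 = √(64 + 5²) + 0 = √(64 + 25) + 0 = √89 + 0 = √89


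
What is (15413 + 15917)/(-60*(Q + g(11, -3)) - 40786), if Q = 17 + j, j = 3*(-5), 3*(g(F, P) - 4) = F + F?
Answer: -15665/20793 ≈ -0.75338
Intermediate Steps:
g(F, P) = 4 + 2*F/3 (g(F, P) = 4 + (F + F)/3 = 4 + (2*F)/3 = 4 + 2*F/3)
j = -15
Q = 2 (Q = 17 - 15 = 2)
(15413 + 15917)/(-60*(Q + g(11, -3)) - 40786) = (15413 + 15917)/(-60*(2 + (4 + (2/3)*11)) - 40786) = 31330/(-60*(2 + (4 + 22/3)) - 40786) = 31330/(-60*(2 + 34/3) - 40786) = 31330/(-60*40/3 - 40786) = 31330/(-800 - 40786) = 31330/(-41586) = 31330*(-1/41586) = -15665/20793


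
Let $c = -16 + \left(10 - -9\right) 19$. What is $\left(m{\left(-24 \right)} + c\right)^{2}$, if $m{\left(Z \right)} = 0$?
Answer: $119025$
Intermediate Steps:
$c = 345$ ($c = -16 + \left(10 + 9\right) 19 = -16 + 19 \cdot 19 = -16 + 361 = 345$)
$\left(m{\left(-24 \right)} + c\right)^{2} = \left(0 + 345\right)^{2} = 345^{2} = 119025$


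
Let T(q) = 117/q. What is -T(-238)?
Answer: 117/238 ≈ 0.49160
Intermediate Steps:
-T(-238) = -117/(-238) = -117*(-1)/238 = -1*(-117/238) = 117/238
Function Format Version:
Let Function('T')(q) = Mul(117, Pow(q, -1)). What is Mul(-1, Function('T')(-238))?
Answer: Rational(117, 238) ≈ 0.49160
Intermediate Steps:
Mul(-1, Function('T')(-238)) = Mul(-1, Mul(117, Pow(-238, -1))) = Mul(-1, Mul(117, Rational(-1, 238))) = Mul(-1, Rational(-117, 238)) = Rational(117, 238)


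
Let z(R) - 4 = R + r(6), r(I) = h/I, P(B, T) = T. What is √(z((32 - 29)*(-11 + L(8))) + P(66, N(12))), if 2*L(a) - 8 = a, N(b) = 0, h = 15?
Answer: I*√10/2 ≈ 1.5811*I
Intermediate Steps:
L(a) = 4 + a/2
r(I) = 15/I
z(R) = 13/2 + R (z(R) = 4 + (R + 15/6) = 4 + (R + 15*(⅙)) = 4 + (R + 5/2) = 4 + (5/2 + R) = 13/2 + R)
√(z((32 - 29)*(-11 + L(8))) + P(66, N(12))) = √((13/2 + (32 - 29)*(-11 + (4 + (½)*8))) + 0) = √((13/2 + 3*(-11 + (4 + 4))) + 0) = √((13/2 + 3*(-11 + 8)) + 0) = √((13/2 + 3*(-3)) + 0) = √((13/2 - 9) + 0) = √(-5/2 + 0) = √(-5/2) = I*√10/2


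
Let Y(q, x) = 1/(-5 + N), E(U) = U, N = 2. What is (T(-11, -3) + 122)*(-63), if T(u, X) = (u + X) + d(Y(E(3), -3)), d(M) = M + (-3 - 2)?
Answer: -6468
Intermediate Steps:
Y(q, x) = -⅓ (Y(q, x) = 1/(-5 + 2) = 1/(-3) = -⅓)
d(M) = -5 + M (d(M) = M - 5 = -5 + M)
T(u, X) = -16/3 + X + u (T(u, X) = (u + X) + (-5 - ⅓) = (X + u) - 16/3 = -16/3 + X + u)
(T(-11, -3) + 122)*(-63) = ((-16/3 - 3 - 11) + 122)*(-63) = (-58/3 + 122)*(-63) = (308/3)*(-63) = -6468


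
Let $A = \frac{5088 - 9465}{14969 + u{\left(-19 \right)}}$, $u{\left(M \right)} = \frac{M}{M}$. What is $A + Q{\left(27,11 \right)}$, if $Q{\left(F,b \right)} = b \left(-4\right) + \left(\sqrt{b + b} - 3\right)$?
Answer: $- \frac{235989}{4990} + \sqrt{22} \approx -42.602$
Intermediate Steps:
$u{\left(M \right)} = 1$
$A = - \frac{1459}{4990}$ ($A = \frac{5088 - 9465}{14969 + 1} = - \frac{4377}{14970} = \left(-4377\right) \frac{1}{14970} = - \frac{1459}{4990} \approx -0.29238$)
$Q{\left(F,b \right)} = -3 - 4 b + \sqrt{2} \sqrt{b}$ ($Q{\left(F,b \right)} = - 4 b + \left(\sqrt{2 b} - 3\right) = - 4 b + \left(\sqrt{2} \sqrt{b} - 3\right) = - 4 b + \left(-3 + \sqrt{2} \sqrt{b}\right) = -3 - 4 b + \sqrt{2} \sqrt{b}$)
$A + Q{\left(27,11 \right)} = - \frac{1459}{4990} - \left(47 - \sqrt{2} \sqrt{11}\right) = - \frac{1459}{4990} - \left(47 - \sqrt{22}\right) = - \frac{235989}{4990} + \sqrt{22}$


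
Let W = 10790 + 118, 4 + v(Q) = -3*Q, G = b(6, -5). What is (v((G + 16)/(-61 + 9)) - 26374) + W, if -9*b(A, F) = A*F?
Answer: -402191/26 ≈ -15469.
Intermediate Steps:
b(A, F) = -A*F/9
G = 10/3 (G = -⅑*6*(-5) = 10/3 ≈ 3.3333)
v(Q) = -4 - 3*Q
W = 10908
(v((G + 16)/(-61 + 9)) - 26374) + W = ((-4 - 3*(10/3 + 16)/(-61 + 9)) - 26374) + 10908 = ((-4 - 58/(-52)) - 26374) + 10908 = ((-4 - 58*(-1)/52) - 26374) + 10908 = ((-4 - 3*(-29/78)) - 26374) + 10908 = ((-4 + 29/26) - 26374) + 10908 = (-75/26 - 26374) + 10908 = -685799/26 + 10908 = -402191/26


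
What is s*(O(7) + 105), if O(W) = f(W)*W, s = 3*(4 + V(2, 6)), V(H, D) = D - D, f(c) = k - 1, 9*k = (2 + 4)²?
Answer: 1512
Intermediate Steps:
k = 4 (k = (2 + 4)²/9 = (⅑)*6² = (⅑)*36 = 4)
f(c) = 3 (f(c) = 4 - 1 = 3)
V(H, D) = 0
s = 12 (s = 3*(4 + 0) = 3*4 = 12)
O(W) = 3*W
s*(O(7) + 105) = 12*(3*7 + 105) = 12*(21 + 105) = 12*126 = 1512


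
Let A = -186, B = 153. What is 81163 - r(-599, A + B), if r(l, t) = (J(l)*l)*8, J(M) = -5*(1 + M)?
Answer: 14409243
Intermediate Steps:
J(M) = -5 - 5*M
r(l, t) = 8*l*(-5 - 5*l) (r(l, t) = ((-5 - 5*l)*l)*8 = (l*(-5 - 5*l))*8 = 8*l*(-5 - 5*l))
81163 - r(-599, A + B) = 81163 - (-40)*(-599)*(1 - 599) = 81163 - (-40)*(-599)*(-598) = 81163 - 1*(-14328080) = 81163 + 14328080 = 14409243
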